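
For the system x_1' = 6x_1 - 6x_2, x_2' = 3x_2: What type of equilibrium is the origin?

unstable node

A = [[6,-6],[0,3]]; det(A-λI) = λ^2 - 9λ + 18.
λ = 6, 3: both positive.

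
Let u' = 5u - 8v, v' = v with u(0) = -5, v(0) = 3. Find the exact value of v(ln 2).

6

A = [[5,-8],[0,1]]; eigenvalues λ = 1, 5.
Eigenvectors: (-2,-1) for λ=1, (-1,0) for λ=5.
From the initial condition, c_1 = -3, c_2 = 11.
v(ln 2) = (-3)(2^1)(-1) + (11)(2^5)(0) = 6.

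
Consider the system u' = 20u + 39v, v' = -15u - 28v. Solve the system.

u(t) = 3c_1e^(-4t)sin(3t) + 2c_1e^(-4t)cos(3t) + 2c_2e^(-4t)sin(3t) - 3c_2e^(-4t)cos(3t), v(t) = -2c_1e^(-4t)sin(3t) - c_1e^(-4t)cos(3t) - c_2e^(-4t)sin(3t) + 2c_2e^(-4t)cos(3t)

Coefficient matrix A = [[20, 39], [-15, -28]].
Characteristic polynomial det(A - λI) = λ^2 + 8λ + 25 = 0.
Eigenvalues λ = -4 ± 3i (complex conjugate pair).
For λ=-4+3i: an eigenvector is (2,-1) - i(3,-2) = (2 - 3i, -1 + 2i).
A real fundamental pair from Re and Im of e^((-4+3i)t)v: X_1 = e^(-4t)(cos(3t)·(2,-1) + sin(3t)·(3,-2)), X_2 = e^(-4t)(sin(3t)·(2,-1) - cos(3t)·(3,-2)).
General solution: c_1X_1 + c_2X_2.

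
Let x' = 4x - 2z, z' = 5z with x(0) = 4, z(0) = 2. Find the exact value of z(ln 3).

A = [[4,-2],[0,5]]; eigenvalues λ = 5, 4.
Eigenvectors: (-2,1) for λ=5, (-1,0) for λ=4.
From the initial condition, c_1 = 2, c_2 = -8.
z(ln 3) = (2)(3^5)(1) + (-8)(3^4)(0) = 486.

486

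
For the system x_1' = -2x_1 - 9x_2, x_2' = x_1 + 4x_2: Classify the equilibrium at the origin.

unstable improper node

A = [[-2,-9],[1,4]]; det(A-λI) = λ^2 - 2λ + 1.
repeated λ = 1 with a single eigenvector.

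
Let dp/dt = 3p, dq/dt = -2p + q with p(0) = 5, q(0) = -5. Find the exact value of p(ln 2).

40

A = [[3,0],[-2,1]]; eigenvalues λ = 1, 3.
Eigenvectors: (0,1) for λ=1, (-1,1) for λ=3.
From the initial condition, c_1 = 0, c_2 = -5.
p(ln 2) = (0)(2^1)(0) + (-5)(2^3)(-1) = 40.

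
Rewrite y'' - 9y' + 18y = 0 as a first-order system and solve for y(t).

Let x_1 = y, x_2 = y'. Then x_1' = x_2 and x_2' = -18x_1 + 9x_2.
A = [[0,1],[-18,9]]; det(A-λI) = λ^2 - 9λ + 18.
Eigenvalues λ = 3, 6 with eigenvectors (1,3), (1,6).

y(t) = K_1e^(3t) + K_2e^(6t)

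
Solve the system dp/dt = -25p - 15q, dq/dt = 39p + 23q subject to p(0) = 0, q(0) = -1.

p(t) = 5e^(-t)sin(3t), q(t) = -8e^(-t)sin(3t) - e^(-t)cos(3t)

Coefficient matrix A = [[-25, -15], [39, 23]].
Characteristic polynomial det(A - λI) = λ^2 + 2λ + 10 = 0.
Eigenvalues λ = -1 ± 3i (complex conjugate pair).
For λ=-1+3i: an eigenvector is (-2,3) - i(1,-2) = (-2 - i, 3 + 2i).
A real fundamental pair from Re and Im of e^((-1+3i)t)v: X_1 = e^(-t)(cos(3t)·(-2,3) + sin(3t)·(1,-2)), X_2 = e^(-t)(sin(3t)·(-2,3) - cos(3t)·(1,-2)).
General solution: K_1X_1 + K_2X_2.
Applying p(0)=0, q(0)=-1 gives K_1=1, K_2=-2.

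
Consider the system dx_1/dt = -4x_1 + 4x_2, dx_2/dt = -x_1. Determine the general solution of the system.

x_1(t) = 2c_1e^(-2t) + 2c_2te^(-2t) + 3c_2e^(-2t), x_2(t) = c_1e^(-2t) + c_2te^(-2t) + 2c_2e^(-2t)

Coefficient matrix A = [[-4, 4], [-1, 0]].
Characteristic polynomial det(A - λI) = λ^2 + 4λ + 4 = 0.
Single eigenvalue λ = -2 with algebraic multiplicity 2.
Eigenvector v = (2,1); generalized eigenvector w with (A-λI)w=v is (3,2).
General solution: e^(-2t)[c_1·v + c_2·(t·v + w)].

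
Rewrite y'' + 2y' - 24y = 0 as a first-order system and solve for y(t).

Let x_1 = y, x_2 = y'. Then x_1' = x_2 and x_2' = 24x_1 - 2x_2.
A = [[0,1],[24,-2]]; det(A-λI) = λ^2 + 2λ - 24.
Eigenvalues λ = 4, -6 with eigenvectors (1,4), (1,-6).

y(t) = C_1e^(4t) + C_2e^(-6t)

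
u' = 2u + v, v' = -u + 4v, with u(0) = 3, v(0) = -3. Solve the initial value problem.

Coefficient matrix A = [[2, 1], [-1, 4]].
Characteristic polynomial det(A - λI) = λ^2 - 6λ + 9 = 0.
Single eigenvalue λ = 3 with algebraic multiplicity 2.
Eigenvector v = (1,1); generalized eigenvector w with (A-λI)w=v is (-1,0).
General solution: e^(3t)[C_1·v + C_2·(t·v + w)].
Applying u(0)=3, v(0)=-3 gives C_1=-3, C_2=-6.

u(t) = -6te^(3t) + 3e^(3t), v(t) = -6te^(3t) - 3e^(3t)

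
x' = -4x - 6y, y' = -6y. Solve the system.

Coefficient matrix A = [[-4, -6], [0, -6]].
Characteristic polynomial det(A - λI) = λ^2 + 10λ + 24 = 0.
Eigenvalues λ = -4, -6.
For λ=-4: (A-λI) row 1 is [0, -6], so an eigenvector is (1, 0).
For λ=-6: (A-λI) row 1 is [2, -6], so an eigenvector is (3, 1).
General solution: C_1e^(-4t)(1,0) + C_2e^(-6t)(3,1).

x(t) = C_1e^(-4t) + 3C_2e^(-6t), y(t) = C_2e^(-6t)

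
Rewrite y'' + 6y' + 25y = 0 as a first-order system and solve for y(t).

y(t) = C_1e^(-3t)cos(4t) + C_2e^(-3t)sin(4t)

Let x_1 = y, x_2 = y'. Then x_1' = x_2 and x_2' = -25x_1 - 6x_2.
A = [[0,1],[-25,-6]]; det(A-λI) = λ^2 + 6λ + 25.
Eigenvalues λ = -3 ± 4i.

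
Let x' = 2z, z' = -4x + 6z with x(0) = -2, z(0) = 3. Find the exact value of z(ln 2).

A = [[0,2],[-4,6]]; eigenvalues λ = 4, 2.
Eigenvectors: (1,2) for λ=4, (-1,-1) for λ=2.
From the initial condition, c_1 = 5, c_2 = 7.
z(ln 2) = (5)(2^4)(2) + (7)(2^2)(-1) = 132.

132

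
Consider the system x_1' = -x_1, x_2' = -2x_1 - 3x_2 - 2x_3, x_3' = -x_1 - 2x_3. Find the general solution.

x_1(t) = -c_3e^(-t), x_2(t) = -2c_1e^(-2t) + c_2e^(-3t), x_3(t) = c_1e^(-2t) + c_3e^(-t)

Coefficient matrix A = [[-1, 0, 0], [-2, -3, -2], [-1, 0, -2]].
det(A - λI) = 0 gives eigenvalues λ = -2, -3, -1.
For λ=-2: eigenvector (0,-2,1).
For λ=-3: eigenvector (0,1,0).
For λ=-1: eigenvector (-1,0,1).
General solution: c_1e^(-2t)(0,-2,1) + c_2e^(-3t)(0,1,0) + c_3e^(-t)(-1,0,1).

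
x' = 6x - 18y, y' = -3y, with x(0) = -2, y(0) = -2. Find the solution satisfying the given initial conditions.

Coefficient matrix A = [[6, -18], [0, -3]].
Characteristic polynomial det(A - λI) = λ^2 - 3λ - 18 = 0.
Eigenvalues λ = 6, -3.
For λ=6: (A-λI) row 1 is [0, -18], so an eigenvector is (1, 0).
For λ=-3: (A-λI) row 1 is [9, -18], so an eigenvector is (2, 1).
General solution: C_1e^(6t)(1,0) + C_2e^(-3t)(2,1).
Applying x(0)=-2, y(0)=-2 gives C_1=2, C_2=-2.

x(t) = 2e^(6t) - 4e^(-3t), y(t) = -2e^(-3t)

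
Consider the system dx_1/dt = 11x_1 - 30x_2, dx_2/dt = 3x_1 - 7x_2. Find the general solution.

Coefficient matrix A = [[11, -30], [3, -7]].
Characteristic polynomial det(A - λI) = λ^2 - 4λ + 13 = 0.
Eigenvalues λ = 2 ± 3i (complex conjugate pair).
For λ=2+3i: an eigenvector is (1,0) - i(3,1) = (1 - 3i, 0 - i).
A real fundamental pair from Re and Im of e^((2+3i)t)v: X_1 = e^(2t)(cos(3t)·(1,0) + sin(3t)·(3,1)), X_2 = e^(2t)(sin(3t)·(1,0) - cos(3t)·(3,1)).
General solution: K_1X_1 + K_2X_2.

x_1(t) = 3K_1e^(2t)sin(3t) + K_1e^(2t)cos(3t) + K_2e^(2t)sin(3t) - 3K_2e^(2t)cos(3t), x_2(t) = K_1e^(2t)sin(3t) - K_2e^(2t)cos(3t)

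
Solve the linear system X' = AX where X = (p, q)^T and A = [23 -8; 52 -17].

Coefficient matrix A = [[23, -8], [52, -17]].
Characteristic polynomial det(A - λI) = λ^2 - 6λ + 25 = 0.
Eigenvalues λ = 3 ± 4i (complex conjugate pair).
For λ=3+4i: an eigenvector is (-1,-2) - i(-1,-3) = (-1 + i, -2 + 3i).
A real fundamental pair from Re and Im of e^((3+4i)t)v: X_1 = e^(3t)(cos(4t)·(-1,-2) + sin(4t)·(-1,-3)), X_2 = e^(3t)(sin(4t)·(-1,-2) - cos(4t)·(-1,-3)).
General solution: c_1X_1 + c_2X_2.

p(t) = -c_1e^(3t)sin(4t) - c_1e^(3t)cos(4t) - c_2e^(3t)sin(4t) + c_2e^(3t)cos(4t), q(t) = -3c_1e^(3t)sin(4t) - 2c_1e^(3t)cos(4t) - 2c_2e^(3t)sin(4t) + 3c_2e^(3t)cos(4t)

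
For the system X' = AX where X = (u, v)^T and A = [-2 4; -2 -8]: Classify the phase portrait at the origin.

A = [[-2,4],[-2,-8]]; det(A-λI) = λ^2 + 10λ + 24.
λ = -4, -6: both negative.

stable node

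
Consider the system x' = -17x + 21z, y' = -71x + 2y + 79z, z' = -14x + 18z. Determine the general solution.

Coefficient matrix A = [[-17, 0, 21], [-71, 2, 79], [-14, 0, 18]].
det(A - λI) = 0 gives eigenvalues λ = 4, 2, -3.
For λ=4: eigenvector (1,4,1).
For λ=2: eigenvector (0,1,0).
For λ=-3: eigenvector (3,11,2).
General solution: K_1e^(4t)(1,4,1) + K_2e^(2t)(0,1,0) + K_3e^(-3t)(3,11,2).

x(t) = K_1e^(4t) + 3K_3e^(-3t), y(t) = 4K_1e^(4t) + K_2e^(2t) + 11K_3e^(-3t), z(t) = K_1e^(4t) + 2K_3e^(-3t)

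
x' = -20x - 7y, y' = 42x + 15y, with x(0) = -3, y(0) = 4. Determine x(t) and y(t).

Coefficient matrix A = [[-20, -7], [42, 15]].
Characteristic polynomial det(A - λI) = λ^2 + 5λ - 6 = 0.
Eigenvalues λ = -6, 1.
For λ=-6: (A-λI) row 1 is [-14, -7], so an eigenvector is (1, -2).
For λ=1: (A-λI) row 1 is [-21, -7], so an eigenvector is (1, -3).
General solution: c_1e^(-6t)(1,-2) + c_2e^(t)(1,-3).
Applying x(0)=-3, y(0)=4 gives c_1=-5, c_2=2.

x(t) = 2e^(t) - 5e^(-6t), y(t) = -6e^(t) + 10e^(-6t)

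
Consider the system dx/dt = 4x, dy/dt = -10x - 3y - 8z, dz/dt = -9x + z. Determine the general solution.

x(t) = K_1e^(4t), y(t) = 2K_1e^(4t) + K_2e^(-3t) - 2K_3e^(t), z(t) = -3K_1e^(4t) + K_3e^(t)

Coefficient matrix A = [[4, 0, 0], [-10, -3, -8], [-9, 0, 1]].
det(A - λI) = 0 gives eigenvalues λ = 4, -3, 1.
For λ=4: eigenvector (1,2,-3).
For λ=-3: eigenvector (0,1,0).
For λ=1: eigenvector (0,-2,1).
General solution: K_1e^(4t)(1,2,-3) + K_2e^(-3t)(0,1,0) + K_3e^(t)(0,-2,1).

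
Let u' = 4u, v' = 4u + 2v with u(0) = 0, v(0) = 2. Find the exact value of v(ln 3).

18

A = [[4,0],[4,2]]; eigenvalues λ = 4, 2.
Eigenvectors: (1,2) for λ=4, (0,-1) for λ=2.
From the initial condition, c_1 = 0, c_2 = -2.
v(ln 3) = (0)(3^4)(2) + (-2)(3^2)(-1) = 18.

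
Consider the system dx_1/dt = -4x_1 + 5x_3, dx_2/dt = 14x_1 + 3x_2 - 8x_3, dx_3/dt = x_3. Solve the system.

Coefficient matrix A = [[-4, 0, 5], [14, 3, -8], [0, 0, 1]].
det(A - λI) = 0 gives eigenvalues λ = -4, 3, 1.
For λ=-4: eigenvector (1,-2,0).
For λ=3: eigenvector (0,1,0).
For λ=1: eigenvector (1,-3,1).
General solution: c_1e^(-4t)(1,-2,0) + c_2e^(3t)(0,1,0) + c_3e^(t)(1,-3,1).

x_1(t) = c_1e^(-4t) + c_3e^(t), x_2(t) = -2c_1e^(-4t) + c_2e^(3t) - 3c_3e^(t), x_3(t) = c_3e^(t)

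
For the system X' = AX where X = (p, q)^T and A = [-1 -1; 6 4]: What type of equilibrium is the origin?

A = [[-1,-1],[6,4]]; det(A-λI) = λ^2 - 3λ + 2.
λ = 1, 2: both positive.

unstable node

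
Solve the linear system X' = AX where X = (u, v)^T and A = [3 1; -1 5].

Coefficient matrix A = [[3, 1], [-1, 5]].
Characteristic polynomial det(A - λI) = λ^2 - 8λ + 16 = 0.
Single eigenvalue λ = 4 with algebraic multiplicity 2.
Eigenvector v = (1,1); generalized eigenvector w with (A-λI)w=v is (1,2).
General solution: e^(4t)[c_1·v + c_2·(t·v + w)].

u(t) = c_1e^(4t) + c_2te^(4t) + c_2e^(4t), v(t) = c_1e^(4t) + c_2te^(4t) + 2c_2e^(4t)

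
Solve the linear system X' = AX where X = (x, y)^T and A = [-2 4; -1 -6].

x(t) = 2C_1e^(-4t) + 2C_2te^(-4t) + 3C_2e^(-4t), y(t) = -C_1e^(-4t) - C_2te^(-4t) - C_2e^(-4t)

Coefficient matrix A = [[-2, 4], [-1, -6]].
Characteristic polynomial det(A - λI) = λ^2 + 8λ + 16 = 0.
Single eigenvalue λ = -4 with algebraic multiplicity 2.
Eigenvector v = (2,-1); generalized eigenvector w with (A-λI)w=v is (3,-1).
General solution: e^(-4t)[C_1·v + C_2·(t·v + w)].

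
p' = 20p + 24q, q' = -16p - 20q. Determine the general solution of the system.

Coefficient matrix A = [[20, 24], [-16, -20]].
Characteristic polynomial det(A - λI) = λ^2 - 16 = 0.
Eigenvalues λ = -4, 4.
For λ=-4: (A-λI) row 1 is [24, 24], so an eigenvector is (-1, 1).
For λ=4: (A-λI) row 1 is [16, 24], so an eigenvector is (-3, 2).
General solution: c_1e^(-4t)(-1,1) + c_2e^(4t)(-3,2).

p(t) = -c_1e^(-4t) - 3c_2e^(4t), q(t) = c_1e^(-4t) + 2c_2e^(4t)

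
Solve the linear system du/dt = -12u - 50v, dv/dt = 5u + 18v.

Coefficient matrix A = [[-12, -50], [5, 18]].
Characteristic polynomial det(A - λI) = λ^2 - 6λ + 34 = 0.
Eigenvalues λ = 3 ± 5i (complex conjugate pair).
For λ=3+5i: an eigenvector is (-3,1) - i(-1,0) = (-3 + i, 1).
A real fundamental pair from Re and Im of e^((3+5i)t)v: X_1 = e^(3t)(cos(5t)·(-3,1) + sin(5t)·(-1,0)), X_2 = e^(3t)(sin(5t)·(-3,1) - cos(5t)·(-1,0)).
General solution: c_1X_1 + c_2X_2.

u(t) = -c_1e^(3t)sin(5t) - 3c_1e^(3t)cos(5t) - 3c_2e^(3t)sin(5t) + c_2e^(3t)cos(5t), v(t) = c_1e^(3t)cos(5t) + c_2e^(3t)sin(5t)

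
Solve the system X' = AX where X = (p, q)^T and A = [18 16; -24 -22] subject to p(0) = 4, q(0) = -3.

p(t) = 6e^(2t) - 2e^(-6t), q(t) = -6e^(2t) + 3e^(-6t)

Coefficient matrix A = [[18, 16], [-24, -22]].
Characteristic polynomial det(A - λI) = λ^2 + 4λ - 12 = 0.
Eigenvalues λ = -6, 2.
For λ=-6: (A-λI) row 1 is [24, 16], so an eigenvector is (2, -3).
For λ=2: (A-λI) row 1 is [16, 16], so an eigenvector is (-1, 1).
General solution: C_1e^(-6t)(2,-3) + C_2e^(2t)(-1,1).
Applying p(0)=4, q(0)=-3 gives C_1=-1, C_2=-6.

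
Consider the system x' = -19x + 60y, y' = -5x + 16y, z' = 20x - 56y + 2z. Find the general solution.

x(t) = 4c_1e^(-4t) - 3c_2e^(t), y(t) = c_1e^(-4t) - c_2e^(t), z(t) = -4c_1e^(-4t) + 4c_2e^(t) + c_3e^(2t)

Coefficient matrix A = [[-19, 60, 0], [-5, 16, 0], [20, -56, 2]].
det(A - λI) = 0 gives eigenvalues λ = -4, 1, 2.
For λ=-4: eigenvector (4,1,-4).
For λ=1: eigenvector (-3,-1,4).
For λ=2: eigenvector (0,0,1).
General solution: c_1e^(-4t)(4,1,-4) + c_2e^(t)(-3,-1,4) + c_3e^(2t)(0,0,1).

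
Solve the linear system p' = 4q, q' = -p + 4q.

p(t) = -2K_1e^(2t) - 2K_2te^(2t) - 3K_2e^(2t), q(t) = -K_1e^(2t) - K_2te^(2t) - 2K_2e^(2t)

Coefficient matrix A = [[0, 4], [-1, 4]].
Characteristic polynomial det(A - λI) = λ^2 - 4λ + 4 = 0.
Single eigenvalue λ = 2 with algebraic multiplicity 2.
Eigenvector v = (-2,-1); generalized eigenvector w with (A-λI)w=v is (-3,-2).
General solution: e^(2t)[K_1·v + K_2·(t·v + w)].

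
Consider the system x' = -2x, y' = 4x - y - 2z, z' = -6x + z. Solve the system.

Coefficient matrix A = [[-2, 0, 0], [4, -1, -2], [-6, 0, 1]].
det(A - λI) = 0 gives eigenvalues λ = -2, -1, 1.
For λ=-2: eigenvector (1,0,2).
For λ=-1: eigenvector (0,1,0).
For λ=1: eigenvector (0,-1,1).
General solution: C_1e^(-2t)(1,0,2) + C_2e^(-t)(0,1,0) + C_3e^(t)(0,-1,1).

x(t) = C_1e^(-2t), y(t) = C_2e^(-t) - C_3e^(t), z(t) = 2C_1e^(-2t) + C_3e^(t)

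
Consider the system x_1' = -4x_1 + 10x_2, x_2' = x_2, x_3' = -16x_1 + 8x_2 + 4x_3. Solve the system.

x_1(t) = K_1e^(-4t) + 2K_2e^(t), x_2(t) = K_2e^(t), x_3(t) = 2K_1e^(-4t) + 8K_2e^(t) + K_3e^(4t)

Coefficient matrix A = [[-4, 10, 0], [0, 1, 0], [-16, 8, 4]].
det(A - λI) = 0 gives eigenvalues λ = -4, 1, 4.
For λ=-4: eigenvector (1,0,2).
For λ=1: eigenvector (2,1,8).
For λ=4: eigenvector (0,0,1).
General solution: K_1e^(-4t)(1,0,2) + K_2e^(t)(2,1,8) + K_3e^(4t)(0,0,1).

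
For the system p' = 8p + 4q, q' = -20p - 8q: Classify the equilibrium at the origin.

center

A = [[8,4],[-20,-8]]; det(A-λI) = λ^2 + 16.
λ = 0 ± 4i: zero real part.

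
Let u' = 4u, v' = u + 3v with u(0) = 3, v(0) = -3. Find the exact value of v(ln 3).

A = [[4,0],[1,3]]; eigenvalues λ = 4, 3.
Eigenvectors: (-1,-1) for λ=4, (0,1) for λ=3.
From the initial condition, c_1 = -3, c_2 = -6.
v(ln 3) = (-3)(3^4)(-1) + (-6)(3^3)(1) = 81.

81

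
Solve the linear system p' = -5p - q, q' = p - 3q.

Coefficient matrix A = [[-5, -1], [1, -3]].
Characteristic polynomial det(A - λI) = λ^2 + 8λ + 16 = 0.
Single eigenvalue λ = -4 with algebraic multiplicity 2.
Eigenvector v = (1,-1); generalized eigenvector w with (A-λI)w=v is (0,-1).
General solution: e^(-4t)[c_1·v + c_2·(t·v + w)].

p(t) = c_1e^(-4t) + c_2te^(-4t), q(t) = -c_1e^(-4t) - c_2te^(-4t) - c_2e^(-4t)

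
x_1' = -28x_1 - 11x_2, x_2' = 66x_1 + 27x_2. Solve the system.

x_1(t) = C_1e^(5t) - C_2e^(-6t), x_2(t) = -3C_1e^(5t) + 2C_2e^(-6t)

Coefficient matrix A = [[-28, -11], [66, 27]].
Characteristic polynomial det(A - λI) = λ^2 + λ - 30 = 0.
Eigenvalues λ = 5, -6.
For λ=5: (A-λI) row 1 is [-33, -11], so an eigenvector is (1, -3).
For λ=-6: (A-λI) row 1 is [-22, -11], so an eigenvector is (-1, 2).
General solution: C_1e^(5t)(1,-3) + C_2e^(-6t)(-1,2).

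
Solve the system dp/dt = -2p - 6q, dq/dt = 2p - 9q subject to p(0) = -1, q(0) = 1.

Coefficient matrix A = [[-2, -6], [2, -9]].
Characteristic polynomial det(A - λI) = λ^2 + 11λ + 30 = 0.
Eigenvalues λ = -6, -5.
For λ=-6: (A-λI) row 1 is [4, -6], so an eigenvector is (-3, -2).
For λ=-5: (A-λI) row 1 is [3, -6], so an eigenvector is (-2, -1).
General solution: c_1e^(-6t)(-3,-2) + c_2e^(-5t)(-2,-1).
Applying p(0)=-1, q(0)=1 gives c_1=-3, c_2=5.

p(t) = -10e^(-5t) + 9e^(-6t), q(t) = -5e^(-5t) + 6e^(-6t)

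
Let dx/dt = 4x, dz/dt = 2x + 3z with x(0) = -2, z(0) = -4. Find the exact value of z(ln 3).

A = [[4,0],[2,3]]; eigenvalues λ = 4, 3.
Eigenvectors: (-1,-2) for λ=4, (0,1) for λ=3.
From the initial condition, c_1 = 2, c_2 = 0.
z(ln 3) = (2)(3^4)(-2) + (0)(3^3)(1) = -324.

-324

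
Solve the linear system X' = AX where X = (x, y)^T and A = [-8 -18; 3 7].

Coefficient matrix A = [[-8, -18], [3, 7]].
Characteristic polynomial det(A - λI) = λ^2 + λ - 2 = 0.
Eigenvalues λ = 1, -2.
For λ=1: (A-λI) row 1 is [-9, -18], so an eigenvector is (-2, 1).
For λ=-2: (A-λI) row 1 is [-6, -18], so an eigenvector is (3, -1).
General solution: K_1e^(t)(-2,1) + K_2e^(-2t)(3,-1).

x(t) = -2K_1e^(t) + 3K_2e^(-2t), y(t) = K_1e^(t) - K_2e^(-2t)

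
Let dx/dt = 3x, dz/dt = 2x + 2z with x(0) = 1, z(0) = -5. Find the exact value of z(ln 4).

16

A = [[3,0],[2,2]]; eigenvalues λ = 3, 2.
Eigenvectors: (-1,-2) for λ=3, (0,1) for λ=2.
From the initial condition, c_1 = -1, c_2 = -7.
z(ln 4) = (-1)(4^3)(-2) + (-7)(4^2)(1) = 16.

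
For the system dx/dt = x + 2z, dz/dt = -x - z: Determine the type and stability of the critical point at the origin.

A = [[1,2],[-1,-1]]; det(A-λI) = λ^2 + 1.
λ = 0 ± i: zero real part.

center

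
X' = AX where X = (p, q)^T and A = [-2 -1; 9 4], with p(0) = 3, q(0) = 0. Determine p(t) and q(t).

Coefficient matrix A = [[-2, -1], [9, 4]].
Characteristic polynomial det(A - λI) = λ^2 - 2λ + 1 = 0.
Single eigenvalue λ = 1 with algebraic multiplicity 2.
Eigenvector v = (-1,3); generalized eigenvector w with (A-λI)w=v is (0,1).
General solution: e^(t)[K_1·v + K_2·(t·v + w)].
Applying p(0)=3, q(0)=0 gives K_1=-3, K_2=9.

p(t) = -9te^(t) + 3e^(t), q(t) = 27te^(t)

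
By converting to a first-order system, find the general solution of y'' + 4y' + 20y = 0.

y(t) = c_1e^(-2t)cos(4t) + c_2e^(-2t)sin(4t)

Let x_1 = y, x_2 = y'. Then x_1' = x_2 and x_2' = -20x_1 - 4x_2.
A = [[0,1],[-20,-4]]; det(A-λI) = λ^2 + 4λ + 20.
Eigenvalues λ = -2 ± 4i.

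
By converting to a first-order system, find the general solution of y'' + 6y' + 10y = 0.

y(t) = C_1e^(-3t)cos(t) + C_2e^(-3t)sin(t)

Let x_1 = y, x_2 = y'. Then x_1' = x_2 and x_2' = -10x_1 - 6x_2.
A = [[0,1],[-10,-6]]; det(A-λI) = λ^2 + 6λ + 10.
Eigenvalues λ = -3 ± i.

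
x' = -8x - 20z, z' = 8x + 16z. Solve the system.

Coefficient matrix A = [[-8, -20], [8, 16]].
Characteristic polynomial det(A - λI) = λ^2 - 8λ + 32 = 0.
Eigenvalues λ = 4 ± 4i (complex conjugate pair).
For λ=4+4i: an eigenvector is (1,-1) - i(2,-1) = (1 - 2i, -1 + i).
A real fundamental pair from Re and Im of e^((4+4i)t)v: X_1 = e^(4t)(cos(4t)·(1,-1) + sin(4t)·(2,-1)), X_2 = e^(4t)(sin(4t)·(1,-1) - cos(4t)·(2,-1)).
General solution: K_1X_1 + K_2X_2.

x(t) = 2K_1e^(4t)sin(4t) + K_1e^(4t)cos(4t) + K_2e^(4t)sin(4t) - 2K_2e^(4t)cos(4t), z(t) = -K_1e^(4t)sin(4t) - K_1e^(4t)cos(4t) - K_2e^(4t)sin(4t) + K_2e^(4t)cos(4t)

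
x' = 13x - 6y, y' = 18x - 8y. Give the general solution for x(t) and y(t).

Coefficient matrix A = [[13, -6], [18, -8]].
Characteristic polynomial det(A - λI) = λ^2 - 5λ + 4 = 0.
Eigenvalues λ = 4, 1.
For λ=4: (A-λI) row 1 is [9, -6], so an eigenvector is (2, 3).
For λ=1: (A-λI) row 1 is [12, -6], so an eigenvector is (1, 2).
General solution: c_1e^(4t)(2,3) + c_2e^(t)(1,2).

x(t) = 2c_1e^(4t) + c_2e^(t), y(t) = 3c_1e^(4t) + 2c_2e^(t)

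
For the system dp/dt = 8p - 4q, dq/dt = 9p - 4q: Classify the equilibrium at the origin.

A = [[8,-4],[9,-4]]; det(A-λI) = λ^2 - 4λ + 4.
repeated λ = 2 with a single eigenvector.

unstable improper node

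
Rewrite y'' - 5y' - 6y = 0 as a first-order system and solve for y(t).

y(t) = c_1e^(-t) + c_2e^(6t)

Let x_1 = y, x_2 = y'. Then x_1' = x_2 and x_2' = 6x_1 + 5x_2.
A = [[0,1],[6,5]]; det(A-λI) = λ^2 - 5λ - 6.
Eigenvalues λ = -1, 6 with eigenvectors (1,-1), (1,6).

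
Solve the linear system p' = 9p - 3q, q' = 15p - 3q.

p(t) = -K_1e^(3t)cos(3t) - K_2e^(3t)sin(3t), q(t) = -K_1e^(3t)sin(3t) - 2K_1e^(3t)cos(3t) - 2K_2e^(3t)sin(3t) + K_2e^(3t)cos(3t)

Coefficient matrix A = [[9, -3], [15, -3]].
Characteristic polynomial det(A - λI) = λ^2 - 6λ + 18 = 0.
Eigenvalues λ = 3 ± 3i (complex conjugate pair).
For λ=3+3i: an eigenvector is (-1,-2) - i(0,-1) = (-1, -2 + i).
A real fundamental pair from Re and Im of e^((3+3i)t)v: X_1 = e^(3t)(cos(3t)·(-1,-2) + sin(3t)·(0,-1)), X_2 = e^(3t)(sin(3t)·(-1,-2) - cos(3t)·(0,-1)).
General solution: K_1X_1 + K_2X_2.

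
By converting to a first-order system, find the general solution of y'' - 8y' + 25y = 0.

Let x_1 = y, x_2 = y'. Then x_1' = x_2 and x_2' = -25x_1 + 8x_2.
A = [[0,1],[-25,8]]; det(A-λI) = λ^2 - 8λ + 25.
Eigenvalues λ = 4 ± 3i.

y(t) = K_1e^(4t)cos(3t) + K_2e^(4t)sin(3t)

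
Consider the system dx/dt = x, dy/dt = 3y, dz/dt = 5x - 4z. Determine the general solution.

Coefficient matrix A = [[1, 0, 0], [0, 3, 0], [5, 0, -4]].
det(A - λI) = 0 gives eigenvalues λ = 1, -4, 3.
For λ=1: eigenvector (1,0,1).
For λ=-4: eigenvector (0,0,1).
For λ=3: eigenvector (0,1,0).
General solution: c_1e^(t)(1,0,1) + c_2e^(-4t)(0,0,1) + c_3e^(3t)(0,1,0).

x(t) = c_1e^(t), y(t) = c_3e^(3t), z(t) = c_1e^(t) + c_2e^(-4t)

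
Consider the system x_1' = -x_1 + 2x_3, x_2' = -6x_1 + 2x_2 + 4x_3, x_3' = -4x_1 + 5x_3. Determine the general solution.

Coefficient matrix A = [[-1, 0, 2], [-6, 2, 4], [-4, 0, 5]].
det(A - λI) = 0 gives eigenvalues λ = 3, 2, 1.
For λ=3: eigenvector (1,2,2).
For λ=2: eigenvector (0,1,0).
For λ=1: eigenvector (-1,-2,-1).
General solution: C_1e^(3t)(1,2,2) + C_2e^(2t)(0,1,0) + C_3e^(t)(-1,-2,-1).

x_1(t) = C_1e^(3t) - C_3e^(t), x_2(t) = 2C_1e^(3t) + C_2e^(2t) - 2C_3e^(t), x_3(t) = 2C_1e^(3t) - C_3e^(t)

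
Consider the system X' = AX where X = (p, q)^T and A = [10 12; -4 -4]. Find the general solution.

p(t) = -2C_1e^(4t) + 3C_2e^(2t), q(t) = C_1e^(4t) - 2C_2e^(2t)

Coefficient matrix A = [[10, 12], [-4, -4]].
Characteristic polynomial det(A - λI) = λ^2 - 6λ + 8 = 0.
Eigenvalues λ = 4, 2.
For λ=4: (A-λI) row 1 is [6, 12], so an eigenvector is (-2, 1).
For λ=2: (A-λI) row 1 is [8, 12], so an eigenvector is (3, -2).
General solution: C_1e^(4t)(-2,1) + C_2e^(2t)(3,-2).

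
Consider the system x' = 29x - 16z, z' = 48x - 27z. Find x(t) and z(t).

Coefficient matrix A = [[29, -16], [48, -27]].
Characteristic polynomial det(A - λI) = λ^2 - 2λ - 15 = 0.
Eigenvalues λ = 5, -3.
For λ=5: (A-λI) row 1 is [24, -16], so an eigenvector is (-2, -3).
For λ=-3: (A-λI) row 1 is [32, -16], so an eigenvector is (1, 2).
General solution: K_1e^(5t)(-2,-3) + K_2e^(-3t)(1,2).

x(t) = -2K_1e^(5t) + K_2e^(-3t), z(t) = -3K_1e^(5t) + 2K_2e^(-3t)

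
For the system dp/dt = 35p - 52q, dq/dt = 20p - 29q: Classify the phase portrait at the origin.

A = [[35,-52],[20,-29]]; det(A-λI) = λ^2 - 6λ + 25.
λ = 3 ± 4i: positive real part.

unstable spiral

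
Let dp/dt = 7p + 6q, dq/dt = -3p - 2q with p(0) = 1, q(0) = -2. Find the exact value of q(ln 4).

A = [[7,6],[-3,-2]]; eigenvalues λ = 1, 4.
Eigenvectors: (-1,1) for λ=1, (-2,1) for λ=4.
From the initial condition, c_1 = -3, c_2 = 1.
q(ln 4) = (-3)(4^1)(1) + (1)(4^4)(1) = 244.

244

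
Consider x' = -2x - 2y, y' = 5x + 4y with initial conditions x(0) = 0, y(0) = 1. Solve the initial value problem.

Coefficient matrix A = [[-2, -2], [5, 4]].
Characteristic polynomial det(A - λI) = λ^2 - 2λ + 2 = 0.
Eigenvalues λ = 1 ± i (complex conjugate pair).
For λ=1+i: an eigenvector is (-1,2) - i(-1,1) = (-1 + i, 2 - i).
A real fundamental pair from Re and Im of e^((1+i)t)v: X_1 = e^(t)(cos(t)·(-1,2) + sin(t)·(-1,1)), X_2 = e^(t)(sin(t)·(-1,2) - cos(t)·(-1,1)).
General solution: C_1X_1 + C_2X_2.
Applying x(0)=0, y(0)=1 gives C_1=1, C_2=1.

x(t) = -2e^(t)sin(t), y(t) = 3e^(t)sin(t) + e^(t)cos(t)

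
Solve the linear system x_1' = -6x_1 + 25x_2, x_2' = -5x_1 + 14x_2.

Coefficient matrix A = [[-6, 25], [-5, 14]].
Characteristic polynomial det(A - λI) = λ^2 - 8λ + 41 = 0.
Eigenvalues λ = 4 ± 5i (complex conjugate pair).
For λ=4+5i: an eigenvector is (1,0) - i(-2,-1) = (1 + 2i, 0 + i).
A real fundamental pair from Re and Im of e^((4+5i)t)v: X_1 = e^(4t)(cos(5t)·(1,0) + sin(5t)·(-2,-1)), X_2 = e^(4t)(sin(5t)·(1,0) - cos(5t)·(-2,-1)).
General solution: c_1X_1 + c_2X_2.

x_1(t) = -2c_1e^(4t)sin(5t) + c_1e^(4t)cos(5t) + c_2e^(4t)sin(5t) + 2c_2e^(4t)cos(5t), x_2(t) = -c_1e^(4t)sin(5t) + c_2e^(4t)cos(5t)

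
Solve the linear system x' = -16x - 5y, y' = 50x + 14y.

Coefficient matrix A = [[-16, -5], [50, 14]].
Characteristic polynomial det(A - λI) = λ^2 + 2λ + 26 = 0.
Eigenvalues λ = -1 ± 5i (complex conjugate pair).
For λ=-1+5i: an eigenvector is (1,-3) - i(0,1) = (1, -3 - i).
A real fundamental pair from Re and Im of e^((-1+5i)t)v: X_1 = e^(-t)(cos(5t)·(1,-3) + sin(5t)·(0,1)), X_2 = e^(-t)(sin(5t)·(1,-3) - cos(5t)·(0,1)).
General solution: C_1X_1 + C_2X_2.

x(t) = C_1e^(-t)cos(5t) + C_2e^(-t)sin(5t), y(t) = C_1e^(-t)sin(5t) - 3C_1e^(-t)cos(5t) - 3C_2e^(-t)sin(5t) - C_2e^(-t)cos(5t)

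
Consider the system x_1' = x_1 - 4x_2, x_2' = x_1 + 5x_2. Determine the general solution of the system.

Coefficient matrix A = [[1, -4], [1, 5]].
Characteristic polynomial det(A - λI) = λ^2 - 6λ + 9 = 0.
Single eigenvalue λ = 3 with algebraic multiplicity 2.
Eigenvector v = (2,-1); generalized eigenvector w with (A-λI)w=v is (-3,1).
General solution: e^(3t)[C_1·v + C_2·(t·v + w)].

x_1(t) = 2C_1e^(3t) + 2C_2te^(3t) - 3C_2e^(3t), x_2(t) = -C_1e^(3t) - C_2te^(3t) + C_2e^(3t)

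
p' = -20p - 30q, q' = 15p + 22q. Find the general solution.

p(t) = -3K_1e^(t)sin(3t) - K_1e^(t)cos(3t) - K_2e^(t)sin(3t) + 3K_2e^(t)cos(3t), q(t) = 2K_1e^(t)sin(3t) + K_1e^(t)cos(3t) + K_2e^(t)sin(3t) - 2K_2e^(t)cos(3t)

Coefficient matrix A = [[-20, -30], [15, 22]].
Characteristic polynomial det(A - λI) = λ^2 - 2λ + 10 = 0.
Eigenvalues λ = 1 ± 3i (complex conjugate pair).
For λ=1+3i: an eigenvector is (-1,1) - i(-3,2) = (-1 + 3i, 1 - 2i).
A real fundamental pair from Re and Im of e^((1+3i)t)v: X_1 = e^(t)(cos(3t)·(-1,1) + sin(3t)·(-3,2)), X_2 = e^(t)(sin(3t)·(-1,1) - cos(3t)·(-3,2)).
General solution: K_1X_1 + K_2X_2.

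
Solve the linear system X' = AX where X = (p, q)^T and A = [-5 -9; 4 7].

Coefficient matrix A = [[-5, -9], [4, 7]].
Characteristic polynomial det(A - λI) = λ^2 - 2λ + 1 = 0.
Single eigenvalue λ = 1 with algebraic multiplicity 2.
Eigenvector v = (-3,2); generalized eigenvector w with (A-λI)w=v is (2,-1).
General solution: e^(t)[C_1·v + C_2·(t·v + w)].

p(t) = -3C_1e^(t) - 3C_2te^(t) + 2C_2e^(t), q(t) = 2C_1e^(t) + 2C_2te^(t) - C_2e^(t)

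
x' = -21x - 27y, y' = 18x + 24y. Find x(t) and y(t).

Coefficient matrix A = [[-21, -27], [18, 24]].
Characteristic polynomial det(A - λI) = λ^2 - 3λ - 18 = 0.
Eigenvalues λ = 6, -3.
For λ=6: (A-λI) row 1 is [-27, -27], so an eigenvector is (-1, 1).
For λ=-3: (A-λI) row 1 is [-18, -27], so an eigenvector is (-3, 2).
General solution: C_1e^(6t)(-1,1) + C_2e^(-3t)(-3,2).

x(t) = -C_1e^(6t) - 3C_2e^(-3t), y(t) = C_1e^(6t) + 2C_2e^(-3t)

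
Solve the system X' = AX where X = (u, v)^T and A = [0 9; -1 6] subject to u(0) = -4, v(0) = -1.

Coefficient matrix A = [[0, 9], [-1, 6]].
Characteristic polynomial det(A - λI) = λ^2 - 6λ + 9 = 0.
Single eigenvalue λ = 3 with algebraic multiplicity 2.
Eigenvector v = (-3,-1); generalized eigenvector w with (A-λI)w=v is (-2,-1).
General solution: e^(3t)[c_1·v + c_2·(t·v + w)].
Applying u(0)=-4, v(0)=-1 gives c_1=2, c_2=-1.

u(t) = 3te^(3t) - 4e^(3t), v(t) = te^(3t) - e^(3t)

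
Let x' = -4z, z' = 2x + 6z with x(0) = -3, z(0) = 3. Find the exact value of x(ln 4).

-768

A = [[0,-4],[2,6]]; eigenvalues λ = 4, 2.
Eigenvectors: (1,-1) for λ=4, (2,-1) for λ=2.
From the initial condition, c_1 = -3, c_2 = 0.
x(ln 4) = (-3)(4^4)(1) + (0)(4^2)(2) = -768.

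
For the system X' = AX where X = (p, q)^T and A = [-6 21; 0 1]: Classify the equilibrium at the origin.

saddle

A = [[-6,21],[0,1]]; det(A-λI) = λ^2 + 5λ - 6.
λ = 1, -6: opposite signs.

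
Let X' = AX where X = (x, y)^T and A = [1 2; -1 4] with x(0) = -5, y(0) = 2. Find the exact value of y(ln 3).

180

A = [[1,2],[-1,4]]; eigenvalues λ = 3, 2.
Eigenvectors: (-1,-1) for λ=3, (2,1) for λ=2.
From the initial condition, c_1 = -9, c_2 = -7.
y(ln 3) = (-9)(3^3)(-1) + (-7)(3^2)(1) = 180.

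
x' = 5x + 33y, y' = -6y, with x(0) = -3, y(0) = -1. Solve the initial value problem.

x(t) = -6e^(5t) + 3e^(-6t), y(t) = -e^(-6t)

Coefficient matrix A = [[5, 33], [0, -6]].
Characteristic polynomial det(A - λI) = λ^2 + λ - 30 = 0.
Eigenvalues λ = -6, 5.
For λ=-6: (A-λI) row 1 is [11, 33], so an eigenvector is (3, -1).
For λ=5: (A-λI) row 1 is [0, 33], so an eigenvector is (1, 0).
General solution: K_1e^(-6t)(3,-1) + K_2e^(5t)(1,0).
Applying x(0)=-3, y(0)=-1 gives K_1=1, K_2=-6.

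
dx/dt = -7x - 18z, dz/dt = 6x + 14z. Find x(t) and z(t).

Coefficient matrix A = [[-7, -18], [6, 14]].
Characteristic polynomial det(A - λI) = λ^2 - 7λ + 10 = 0.
Eigenvalues λ = 2, 5.
For λ=2: (A-λI) row 1 is [-9, -18], so an eigenvector is (-2, 1).
For λ=5: (A-λI) row 1 is [-12, -18], so an eigenvector is (-3, 2).
General solution: C_1e^(2t)(-2,1) + C_2e^(5t)(-3,2).

x(t) = -2C_1e^(2t) - 3C_2e^(5t), z(t) = C_1e^(2t) + 2C_2e^(5t)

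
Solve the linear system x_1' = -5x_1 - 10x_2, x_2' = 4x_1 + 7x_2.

Coefficient matrix A = [[-5, -10], [4, 7]].
Characteristic polynomial det(A - λI) = λ^2 - 2λ + 5 = 0.
Eigenvalues λ = 1 ± 2i (complex conjugate pair).
For λ=1+2i: an eigenvector is (-1,1) - i(-2,1) = (-1 + 2i, 1 - i).
A real fundamental pair from Re and Im of e^((1+2i)t)v: X_1 = e^(t)(cos(2t)·(-1,1) + sin(2t)·(-2,1)), X_2 = e^(t)(sin(2t)·(-1,1) - cos(2t)·(-2,1)).
General solution: c_1X_1 + c_2X_2.

x_1(t) = -2c_1e^(t)sin(2t) - c_1e^(t)cos(2t) - c_2e^(t)sin(2t) + 2c_2e^(t)cos(2t), x_2(t) = c_1e^(t)sin(2t) + c_1e^(t)cos(2t) + c_2e^(t)sin(2t) - c_2e^(t)cos(2t)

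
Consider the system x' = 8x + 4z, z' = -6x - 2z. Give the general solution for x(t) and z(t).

Coefficient matrix A = [[8, 4], [-6, -2]].
Characteristic polynomial det(A - λI) = λ^2 - 6λ + 8 = 0.
Eigenvalues λ = 4, 2.
For λ=4: (A-λI) row 1 is [4, 4], so an eigenvector is (1, -1).
For λ=2: (A-λI) row 1 is [6, 4], so an eigenvector is (2, -3).
General solution: c_1e^(4t)(1,-1) + c_2e^(2t)(2,-3).

x(t) = c_1e^(4t) + 2c_2e^(2t), z(t) = -c_1e^(4t) - 3c_2e^(2t)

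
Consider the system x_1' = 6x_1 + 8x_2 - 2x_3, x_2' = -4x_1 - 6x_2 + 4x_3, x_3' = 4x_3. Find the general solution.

x_1(t) = 2C_1e^(2t) + C_2e^(-2t) + C_3e^(4t), x_2(t) = -C_1e^(2t) - C_2e^(-2t), x_3(t) = C_3e^(4t)

Coefficient matrix A = [[6, 8, -2], [-4, -6, 4], [0, 0, 4]].
det(A - λI) = 0 gives eigenvalues λ = 2, -2, 4.
For λ=2: eigenvector (2,-1,0).
For λ=-2: eigenvector (1,-1,0).
For λ=4: eigenvector (1,0,1).
General solution: C_1e^(2t)(2,-1,0) + C_2e^(-2t)(1,-1,0) + C_3e^(4t)(1,0,1).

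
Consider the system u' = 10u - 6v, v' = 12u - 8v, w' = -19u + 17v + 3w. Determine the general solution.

u(t) = c_1e^(4t) + c_2e^(-2t), v(t) = c_1e^(4t) + 2c_2e^(-2t), w(t) = -2c_1e^(4t) - 3c_2e^(-2t) + c_3e^(3t)

Coefficient matrix A = [[10, -6, 0], [12, -8, 0], [-19, 17, 3]].
det(A - λI) = 0 gives eigenvalues λ = 4, -2, 3.
For λ=4: eigenvector (1,1,-2).
For λ=-2: eigenvector (1,2,-3).
For λ=3: eigenvector (0,0,1).
General solution: c_1e^(4t)(1,1,-2) + c_2e^(-2t)(1,2,-3) + c_3e^(3t)(0,0,1).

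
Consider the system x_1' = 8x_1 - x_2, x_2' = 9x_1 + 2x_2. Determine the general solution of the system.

x_1(t) = -K_1e^(5t) - K_2te^(5t) - K_2e^(5t), x_2(t) = -3K_1e^(5t) - 3K_2te^(5t) - 2K_2e^(5t)

Coefficient matrix A = [[8, -1], [9, 2]].
Characteristic polynomial det(A - λI) = λ^2 - 10λ + 25 = 0.
Single eigenvalue λ = 5 with algebraic multiplicity 2.
Eigenvector v = (-1,-3); generalized eigenvector w with (A-λI)w=v is (-1,-2).
General solution: e^(5t)[K_1·v + K_2·(t·v + w)].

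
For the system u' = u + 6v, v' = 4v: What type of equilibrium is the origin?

unstable node

A = [[1,6],[0,4]]; det(A-λI) = λ^2 - 5λ + 4.
λ = 1, 4: both positive.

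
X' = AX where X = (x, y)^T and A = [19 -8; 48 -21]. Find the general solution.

x(t) = -K_1e^(-5t) + K_2e^(3t), y(t) = -3K_1e^(-5t) + 2K_2e^(3t)

Coefficient matrix A = [[19, -8], [48, -21]].
Characteristic polynomial det(A - λI) = λ^2 + 2λ - 15 = 0.
Eigenvalues λ = -5, 3.
For λ=-5: (A-λI) row 1 is [24, -8], so an eigenvector is (-1, -3).
For λ=3: (A-λI) row 1 is [16, -8], so an eigenvector is (1, 2).
General solution: K_1e^(-5t)(-1,-3) + K_2e^(3t)(1,2).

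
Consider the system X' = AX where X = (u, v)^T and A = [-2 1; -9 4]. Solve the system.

u(t) = -c_1e^(t) - c_2te^(t), v(t) = -3c_1e^(t) - 3c_2te^(t) - c_2e^(t)

Coefficient matrix A = [[-2, 1], [-9, 4]].
Characteristic polynomial det(A - λI) = λ^2 - 2λ + 1 = 0.
Single eigenvalue λ = 1 with algebraic multiplicity 2.
Eigenvector v = (-1,-3); generalized eigenvector w with (A-λI)w=v is (0,-1).
General solution: e^(t)[c_1·v + c_2·(t·v + w)].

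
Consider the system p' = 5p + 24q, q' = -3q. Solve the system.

p(t) = -3K_1e^(-3t) - K_2e^(5t), q(t) = K_1e^(-3t)

Coefficient matrix A = [[5, 24], [0, -3]].
Characteristic polynomial det(A - λI) = λ^2 - 2λ - 15 = 0.
Eigenvalues λ = -3, 5.
For λ=-3: (A-λI) row 1 is [8, 24], so an eigenvector is (-3, 1).
For λ=5: (A-λI) row 1 is [0, 24], so an eigenvector is (-1, 0).
General solution: K_1e^(-3t)(-3,1) + K_2e^(5t)(-1,0).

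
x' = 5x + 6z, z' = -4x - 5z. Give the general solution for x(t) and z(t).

Coefficient matrix A = [[5, 6], [-4, -5]].
Characteristic polynomial det(A - λI) = λ^2 - 1 = 0.
Eigenvalues λ = -1, 1.
For λ=-1: (A-λI) row 1 is [6, 6], so an eigenvector is (-1, 1).
For λ=1: (A-λI) row 1 is [4, 6], so an eigenvector is (-3, 2).
General solution: C_1e^(-t)(-1,1) + C_2e^(t)(-3,2).

x(t) = -C_1e^(-t) - 3C_2e^(t), z(t) = C_1e^(-t) + 2C_2e^(t)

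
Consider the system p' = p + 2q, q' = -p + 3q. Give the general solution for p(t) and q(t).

p(t) = -C_1e^(2t)sin(t) + C_1e^(2t)cos(t) + C_2e^(2t)sin(t) + C_2e^(2t)cos(t), q(t) = -C_1e^(2t)sin(t) + C_2e^(2t)cos(t)

Coefficient matrix A = [[1, 2], [-1, 3]].
Characteristic polynomial det(A - λI) = λ^2 - 4λ + 5 = 0.
Eigenvalues λ = 2 ± i (complex conjugate pair).
For λ=2+i: an eigenvector is (1,0) - i(-1,-1) = (1 + i, 0 + i).
A real fundamental pair from Re and Im of e^((2+i)t)v: X_1 = e^(2t)(cos(t)·(1,0) + sin(t)·(-1,-1)), X_2 = e^(2t)(sin(t)·(1,0) - cos(t)·(-1,-1)).
General solution: C_1X_1 + C_2X_2.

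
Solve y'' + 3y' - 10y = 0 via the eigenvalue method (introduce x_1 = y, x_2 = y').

y(t) = C_1e^(2t) + C_2e^(-5t)

Let x_1 = y, x_2 = y'. Then x_1' = x_2 and x_2' = 10x_1 - 3x_2.
A = [[0,1],[10,-3]]; det(A-λI) = λ^2 + 3λ - 10.
Eigenvalues λ = 2, -5 with eigenvectors (1,2), (1,-5).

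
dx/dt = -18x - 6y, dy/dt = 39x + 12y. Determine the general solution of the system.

x(t) = C_1e^(-3t)sin(3t) - C_1e^(-3t)cos(3t) - C_2e^(-3t)sin(3t) - C_2e^(-3t)cos(3t), y(t) = -3C_1e^(-3t)sin(3t) + 2C_1e^(-3t)cos(3t) + 2C_2e^(-3t)sin(3t) + 3C_2e^(-3t)cos(3t)

Coefficient matrix A = [[-18, -6], [39, 12]].
Characteristic polynomial det(A - λI) = λ^2 + 6λ + 18 = 0.
Eigenvalues λ = -3 ± 3i (complex conjugate pair).
For λ=-3+3i: an eigenvector is (-1,2) - i(1,-3) = (-1 - i, 2 + 3i).
A real fundamental pair from Re and Im of e^((-3+3i)t)v: X_1 = e^(-3t)(cos(3t)·(-1,2) + sin(3t)·(1,-3)), X_2 = e^(-3t)(sin(3t)·(-1,2) - cos(3t)·(1,-3)).
General solution: C_1X_1 + C_2X_2.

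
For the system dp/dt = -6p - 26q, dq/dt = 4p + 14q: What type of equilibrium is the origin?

A = [[-6,-26],[4,14]]; det(A-λI) = λ^2 - 8λ + 20.
λ = 4 ± 2i: positive real part.

unstable spiral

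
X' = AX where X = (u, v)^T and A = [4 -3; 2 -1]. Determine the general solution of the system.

u(t) = C_1e^(t) - 3C_2e^(2t), v(t) = C_1e^(t) - 2C_2e^(2t)

Coefficient matrix A = [[4, -3], [2, -1]].
Characteristic polynomial det(A - λI) = λ^2 - 3λ + 2 = 0.
Eigenvalues λ = 1, 2.
For λ=1: (A-λI) row 1 is [3, -3], so an eigenvector is (1, 1).
For λ=2: (A-λI) row 1 is [2, -3], so an eigenvector is (-3, -2).
General solution: C_1e^(t)(1,1) + C_2e^(2t)(-3,-2).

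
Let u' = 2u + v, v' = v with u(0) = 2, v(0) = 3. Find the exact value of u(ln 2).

14

A = [[2,1],[0,1]]; eigenvalues λ = 1, 2.
Eigenvectors: (-1,1) for λ=1, (-1,0) for λ=2.
From the initial condition, c_1 = 3, c_2 = -5.
u(ln 2) = (3)(2^1)(-1) + (-5)(2^2)(-1) = 14.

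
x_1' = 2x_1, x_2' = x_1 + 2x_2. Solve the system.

x_1(t) = K_2e^(2t), x_2(t) = K_1e^(2t) + K_2te^(2t) + 3K_2e^(2t)

Coefficient matrix A = [[2, 0], [1, 2]].
Characteristic polynomial det(A - λI) = λ^2 - 4λ + 4 = 0.
Single eigenvalue λ = 2 with algebraic multiplicity 2.
Eigenvector v = (0,1); generalized eigenvector w with (A-λI)w=v is (1,3).
General solution: e^(2t)[K_1·v + K_2·(t·v + w)].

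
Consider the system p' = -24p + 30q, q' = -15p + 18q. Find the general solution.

Coefficient matrix A = [[-24, 30], [-15, 18]].
Characteristic polynomial det(A - λI) = λ^2 + 6λ + 18 = 0.
Eigenvalues λ = -3 ± 3i (complex conjugate pair).
For λ=-3+3i: an eigenvector is (1,1) - i(3,2) = (1 - 3i, 1 - 2i).
A real fundamental pair from Re and Im of e^((-3+3i)t)v: X_1 = e^(-3t)(cos(3t)·(1,1) + sin(3t)·(3,2)), X_2 = e^(-3t)(sin(3t)·(1,1) - cos(3t)·(3,2)).
General solution: C_1X_1 + C_2X_2.

p(t) = 3C_1e^(-3t)sin(3t) + C_1e^(-3t)cos(3t) + C_2e^(-3t)sin(3t) - 3C_2e^(-3t)cos(3t), q(t) = 2C_1e^(-3t)sin(3t) + C_1e^(-3t)cos(3t) + C_2e^(-3t)sin(3t) - 2C_2e^(-3t)cos(3t)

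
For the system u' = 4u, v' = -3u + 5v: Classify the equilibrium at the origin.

unstable node

A = [[4,0],[-3,5]]; det(A-λI) = λ^2 - 9λ + 20.
λ = 5, 4: both positive.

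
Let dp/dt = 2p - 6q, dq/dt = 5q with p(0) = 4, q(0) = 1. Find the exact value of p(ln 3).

-432

A = [[2,-6],[0,5]]; eigenvalues λ = 2, 5.
Eigenvectors: (1,0) for λ=2, (-2,1) for λ=5.
From the initial condition, c_1 = 6, c_2 = 1.
p(ln 3) = (6)(3^2)(1) + (1)(3^5)(-2) = -432.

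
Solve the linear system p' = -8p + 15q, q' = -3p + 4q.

Coefficient matrix A = [[-8, 15], [-3, 4]].
Characteristic polynomial det(A - λI) = λ^2 + 4λ + 13 = 0.
Eigenvalues λ = -2 ± 3i (complex conjugate pair).
For λ=-2+3i: an eigenvector is (-1,0) - i(2,1) = (-1 - 2i, 0 - i).
A real fundamental pair from Re and Im of e^((-2+3i)t)v: X_1 = e^(-2t)(cos(3t)·(-1,0) + sin(3t)·(2,1)), X_2 = e^(-2t)(sin(3t)·(-1,0) - cos(3t)·(2,1)).
General solution: C_1X_1 + C_2X_2.

p(t) = 2C_1e^(-2t)sin(3t) - C_1e^(-2t)cos(3t) - C_2e^(-2t)sin(3t) - 2C_2e^(-2t)cos(3t), q(t) = C_1e^(-2t)sin(3t) - C_2e^(-2t)cos(3t)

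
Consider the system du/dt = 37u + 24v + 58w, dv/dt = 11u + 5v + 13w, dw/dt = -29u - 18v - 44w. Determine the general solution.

Coefficient matrix A = [[37, 24, 58], [11, 5, 13], [-29, -18, -44]].
det(A - λI) = 0 gives eigenvalues λ = 3, -4, -1.
For λ=3: eigenvector (1,1,-1).
For λ=-4: eigenvector (2,-1,-1).
For λ=-1: eigenvector (1,-4,1).
General solution: C_1e^(3t)(1,1,-1) + C_2e^(-4t)(2,-1,-1) + C_3e^(-t)(1,-4,1).

u(t) = C_1e^(3t) + 2C_2e^(-4t) + C_3e^(-t), v(t) = C_1e^(3t) - C_2e^(-4t) - 4C_3e^(-t), w(t) = -C_1e^(3t) - C_2e^(-4t) + C_3e^(-t)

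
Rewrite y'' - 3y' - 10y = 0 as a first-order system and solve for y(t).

Let x_1 = y, x_2 = y'. Then x_1' = x_2 and x_2' = 10x_1 + 3x_2.
A = [[0,1],[10,3]]; det(A-λI) = λ^2 - 3λ - 10.
Eigenvalues λ = -2, 5 with eigenvectors (1,-2), (1,5).

y(t) = K_1e^(-2t) + K_2e^(5t)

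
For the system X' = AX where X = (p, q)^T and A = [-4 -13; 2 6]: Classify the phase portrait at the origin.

A = [[-4,-13],[2,6]]; det(A-λI) = λ^2 - 2λ + 2.
λ = 1 ± i: positive real part.

unstable spiral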